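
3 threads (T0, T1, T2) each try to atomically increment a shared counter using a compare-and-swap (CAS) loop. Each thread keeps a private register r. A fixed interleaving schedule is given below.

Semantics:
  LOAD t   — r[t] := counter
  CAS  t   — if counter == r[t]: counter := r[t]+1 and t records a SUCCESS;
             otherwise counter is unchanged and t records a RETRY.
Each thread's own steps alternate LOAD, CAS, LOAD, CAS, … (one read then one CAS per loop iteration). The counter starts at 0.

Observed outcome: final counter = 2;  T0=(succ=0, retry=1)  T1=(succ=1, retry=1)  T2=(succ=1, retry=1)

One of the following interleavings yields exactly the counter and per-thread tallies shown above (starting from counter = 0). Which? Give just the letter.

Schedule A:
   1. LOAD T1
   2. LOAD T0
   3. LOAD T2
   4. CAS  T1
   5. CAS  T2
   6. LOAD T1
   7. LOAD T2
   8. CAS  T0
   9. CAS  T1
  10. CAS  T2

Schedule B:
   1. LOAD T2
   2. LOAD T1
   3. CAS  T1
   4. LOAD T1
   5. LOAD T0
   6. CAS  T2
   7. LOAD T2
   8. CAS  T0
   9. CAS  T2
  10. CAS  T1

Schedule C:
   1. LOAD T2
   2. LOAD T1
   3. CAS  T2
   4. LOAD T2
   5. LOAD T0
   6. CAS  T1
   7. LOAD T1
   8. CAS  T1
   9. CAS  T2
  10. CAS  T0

Run C:
T2 LOAD — after: cnt=0, r=0 — load
T1 LOAD — after: cnt=0, r=0 — load
T2 CAS — after: cnt=1, r=0 — ok
T2 LOAD — after: cnt=1, r=1 — load
T0 LOAD — after: cnt=1, r=1 — load
T1 CAS — after: cnt=1, r=0 — retry
T1 LOAD — after: cnt=1, r=1 — load
T1 CAS — after: cnt=2, r=1 — ok
T2 CAS — after: cnt=2, r=1 — retry
T0 CAS — after: cnt=2, r=1 — retry

C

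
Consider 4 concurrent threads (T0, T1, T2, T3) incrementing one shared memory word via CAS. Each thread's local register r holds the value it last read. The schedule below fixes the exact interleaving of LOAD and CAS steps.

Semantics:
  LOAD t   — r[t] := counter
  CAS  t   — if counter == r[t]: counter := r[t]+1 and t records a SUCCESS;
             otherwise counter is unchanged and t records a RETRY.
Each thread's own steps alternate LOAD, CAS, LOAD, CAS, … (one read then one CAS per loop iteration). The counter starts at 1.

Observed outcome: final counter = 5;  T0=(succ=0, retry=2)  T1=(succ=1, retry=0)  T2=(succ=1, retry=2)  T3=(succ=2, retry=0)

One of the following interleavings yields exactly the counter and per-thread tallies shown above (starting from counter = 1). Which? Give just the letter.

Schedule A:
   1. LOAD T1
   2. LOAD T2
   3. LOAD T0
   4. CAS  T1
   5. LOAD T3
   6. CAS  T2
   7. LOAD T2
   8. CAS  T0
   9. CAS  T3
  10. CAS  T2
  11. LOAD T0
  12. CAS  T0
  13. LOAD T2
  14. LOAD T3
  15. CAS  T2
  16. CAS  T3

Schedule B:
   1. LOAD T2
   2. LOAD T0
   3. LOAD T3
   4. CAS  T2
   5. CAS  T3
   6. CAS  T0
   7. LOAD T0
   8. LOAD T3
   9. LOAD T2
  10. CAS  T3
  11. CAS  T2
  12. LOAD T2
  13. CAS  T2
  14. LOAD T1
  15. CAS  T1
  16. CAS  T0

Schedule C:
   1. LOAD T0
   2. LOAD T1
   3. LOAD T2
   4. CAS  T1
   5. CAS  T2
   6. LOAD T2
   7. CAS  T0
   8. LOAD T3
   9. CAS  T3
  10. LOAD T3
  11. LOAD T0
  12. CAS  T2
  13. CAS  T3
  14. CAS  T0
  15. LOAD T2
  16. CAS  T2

C

Run C:
[1] T0.load  rd  (counter 1, T0.r 1)
[2] T1.load  rd  (counter 1, T1.r 1)
[3] T2.load  rd  (counter 1, T2.r 1)
[4] T1.cas  hit  (counter 2, T1.r 1)
[5] T2.cas  miss  (counter 2, T2.r 1)
[6] T2.load  rd  (counter 2, T2.r 2)
[7] T0.cas  miss  (counter 2, T0.r 1)
[8] T3.load  rd  (counter 2, T3.r 2)
[9] T3.cas  hit  (counter 3, T3.r 2)
[10] T3.load  rd  (counter 3, T3.r 3)
[11] T0.load  rd  (counter 3, T0.r 3)
[12] T2.cas  miss  (counter 3, T2.r 2)
[13] T3.cas  hit  (counter 4, T3.r 3)
[14] T0.cas  miss  (counter 4, T0.r 3)
[15] T2.load  rd  (counter 4, T2.r 4)
[16] T2.cas  hit  (counter 5, T2.r 4)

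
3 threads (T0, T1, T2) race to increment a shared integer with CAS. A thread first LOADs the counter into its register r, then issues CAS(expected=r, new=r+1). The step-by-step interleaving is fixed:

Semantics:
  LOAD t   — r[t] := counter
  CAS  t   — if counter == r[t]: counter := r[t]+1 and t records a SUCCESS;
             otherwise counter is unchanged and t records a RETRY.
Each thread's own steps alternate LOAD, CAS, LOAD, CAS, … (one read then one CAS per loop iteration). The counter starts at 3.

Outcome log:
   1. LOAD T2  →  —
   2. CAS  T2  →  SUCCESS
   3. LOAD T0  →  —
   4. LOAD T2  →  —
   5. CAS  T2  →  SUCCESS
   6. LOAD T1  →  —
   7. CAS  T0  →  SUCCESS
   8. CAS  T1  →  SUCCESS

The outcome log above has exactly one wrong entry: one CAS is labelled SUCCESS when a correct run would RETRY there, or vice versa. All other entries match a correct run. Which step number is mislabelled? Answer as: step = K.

step = 7

Re-executing:
#1 T2 reads 3
#2 T2 CAS(3→4) writes; counter now 4
#3 T0 reads 4
#4 T2 reads 4
#5 T2 CAS(4→5) writes; counter now 5
#6 T1 reads 5
#7 T0 CAS(4→5) fails; counter now 5
#8 T1 CAS(5→6) writes; counter now 6
Log disagrees first at step 7.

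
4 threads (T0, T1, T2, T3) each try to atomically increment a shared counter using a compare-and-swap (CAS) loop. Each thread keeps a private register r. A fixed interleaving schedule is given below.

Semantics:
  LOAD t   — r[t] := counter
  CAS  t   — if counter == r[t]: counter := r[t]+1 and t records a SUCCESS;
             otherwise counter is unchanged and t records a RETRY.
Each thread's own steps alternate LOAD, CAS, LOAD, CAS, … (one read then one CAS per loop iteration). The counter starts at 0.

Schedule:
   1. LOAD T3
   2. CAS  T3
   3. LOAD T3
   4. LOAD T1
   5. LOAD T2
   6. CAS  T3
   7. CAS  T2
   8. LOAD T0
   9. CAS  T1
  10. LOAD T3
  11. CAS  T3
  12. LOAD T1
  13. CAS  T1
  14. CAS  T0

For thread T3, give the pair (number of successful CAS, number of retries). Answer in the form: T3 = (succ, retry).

T3 LOAD — after: cnt=0, r=0 — load
T3 CAS — after: cnt=1, r=0 — ok
T3 LOAD — after: cnt=1, r=1 — load
T1 LOAD — after: cnt=1, r=1 — load
T2 LOAD — after: cnt=1, r=1 — load
T3 CAS — after: cnt=2, r=1 — ok
T2 CAS — after: cnt=2, r=1 — retry
T0 LOAD — after: cnt=2, r=2 — load
T1 CAS — after: cnt=2, r=1 — retry
T3 LOAD — after: cnt=2, r=2 — load
T3 CAS — after: cnt=3, r=2 — ok
T1 LOAD — after: cnt=3, r=3 — load
T1 CAS — after: cnt=4, r=3 — ok
T0 CAS — after: cnt=4, r=2 — retry

T3 = (3, 0)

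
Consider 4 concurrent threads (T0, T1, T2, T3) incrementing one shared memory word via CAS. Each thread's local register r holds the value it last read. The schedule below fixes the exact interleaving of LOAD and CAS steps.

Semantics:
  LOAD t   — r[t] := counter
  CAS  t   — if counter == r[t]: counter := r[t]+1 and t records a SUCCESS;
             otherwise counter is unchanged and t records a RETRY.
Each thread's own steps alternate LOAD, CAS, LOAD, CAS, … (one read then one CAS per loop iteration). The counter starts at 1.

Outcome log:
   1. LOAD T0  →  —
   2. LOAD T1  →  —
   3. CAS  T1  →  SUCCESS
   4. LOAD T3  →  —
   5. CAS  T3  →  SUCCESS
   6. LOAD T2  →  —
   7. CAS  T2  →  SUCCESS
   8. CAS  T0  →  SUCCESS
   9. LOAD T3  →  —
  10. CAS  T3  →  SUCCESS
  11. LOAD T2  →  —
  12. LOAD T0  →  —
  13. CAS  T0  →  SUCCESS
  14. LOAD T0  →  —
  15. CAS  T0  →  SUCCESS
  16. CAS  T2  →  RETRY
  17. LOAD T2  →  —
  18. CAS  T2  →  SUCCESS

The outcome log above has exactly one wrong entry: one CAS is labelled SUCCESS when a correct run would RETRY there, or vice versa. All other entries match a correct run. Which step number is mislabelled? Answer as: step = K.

step = 8

Reference trace:
1. LOAD T0 → mem=1 r[T0]=1 [LOAD]
2. LOAD T1 → mem=1 r[T1]=1 [LOAD]
3. CAS T1 → mem=2 r[T1]=1 [OK]
4. LOAD T3 → mem=2 r[T3]=2 [LOAD]
5. CAS T3 → mem=3 r[T3]=2 [OK]
6. LOAD T2 → mem=3 r[T2]=3 [LOAD]
7. CAS T2 → mem=4 r[T2]=3 [OK]
8. CAS T0 → mem=4 r[T0]=1 [RETRY]
9. LOAD T3 → mem=4 r[T3]=4 [LOAD]
10. CAS T3 → mem=5 r[T3]=4 [OK]
11. LOAD T2 → mem=5 r[T2]=5 [LOAD]
12. LOAD T0 → mem=5 r[T0]=5 [LOAD]
13. CAS T0 → mem=6 r[T0]=5 [OK]
14. LOAD T0 → mem=6 r[T0]=6 [LOAD]
15. CAS T0 → mem=7 r[T0]=6 [OK]
16. CAS T2 → mem=7 r[T2]=5 [RETRY]
17. LOAD T2 → mem=7 r[T2]=7 [LOAD]
18. CAS T2 → mem=8 r[T2]=7 [OK]
Flip is step 8.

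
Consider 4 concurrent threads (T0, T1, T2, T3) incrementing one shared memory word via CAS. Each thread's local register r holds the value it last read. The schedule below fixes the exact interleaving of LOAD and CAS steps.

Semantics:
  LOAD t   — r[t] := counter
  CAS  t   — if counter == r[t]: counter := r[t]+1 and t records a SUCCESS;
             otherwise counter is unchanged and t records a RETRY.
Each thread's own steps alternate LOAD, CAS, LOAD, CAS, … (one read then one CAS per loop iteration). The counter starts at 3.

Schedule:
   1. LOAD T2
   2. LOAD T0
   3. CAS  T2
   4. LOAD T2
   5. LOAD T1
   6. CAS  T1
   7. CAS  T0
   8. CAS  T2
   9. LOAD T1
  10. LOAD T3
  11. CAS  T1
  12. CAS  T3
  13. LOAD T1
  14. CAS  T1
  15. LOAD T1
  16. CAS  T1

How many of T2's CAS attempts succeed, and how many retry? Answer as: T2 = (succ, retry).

T2 LOAD — after: cnt=3, r=3 — load
T0 LOAD — after: cnt=3, r=3 — load
T2 CAS — after: cnt=4, r=3 — ok
T2 LOAD — after: cnt=4, r=4 — load
T1 LOAD — after: cnt=4, r=4 — load
T1 CAS — after: cnt=5, r=4 — ok
T0 CAS — after: cnt=5, r=3 — retry
T2 CAS — after: cnt=5, r=4 — retry
T1 LOAD — after: cnt=5, r=5 — load
T3 LOAD — after: cnt=5, r=5 — load
T1 CAS — after: cnt=6, r=5 — ok
T3 CAS — after: cnt=6, r=5 — retry
T1 LOAD — after: cnt=6, r=6 — load
T1 CAS — after: cnt=7, r=6 — ok
T1 LOAD — after: cnt=7, r=7 — load
T1 CAS — after: cnt=8, r=7 — ok

T2 = (1, 1)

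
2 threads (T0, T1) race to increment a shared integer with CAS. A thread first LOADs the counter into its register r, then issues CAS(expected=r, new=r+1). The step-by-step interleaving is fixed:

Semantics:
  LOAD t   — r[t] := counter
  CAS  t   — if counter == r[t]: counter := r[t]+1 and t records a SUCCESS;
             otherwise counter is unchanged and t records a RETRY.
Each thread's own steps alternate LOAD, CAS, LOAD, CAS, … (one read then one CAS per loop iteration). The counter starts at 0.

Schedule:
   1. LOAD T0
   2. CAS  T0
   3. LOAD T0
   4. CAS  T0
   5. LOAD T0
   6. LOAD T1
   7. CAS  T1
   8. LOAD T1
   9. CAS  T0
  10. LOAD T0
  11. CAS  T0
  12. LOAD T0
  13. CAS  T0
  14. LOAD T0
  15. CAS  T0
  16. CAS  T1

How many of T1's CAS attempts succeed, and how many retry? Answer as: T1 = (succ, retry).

T1 = (1, 1)

#1 T0 reads 0
#2 T0 CAS(0→1) writes; counter now 1
#3 T0 reads 1
#4 T0 CAS(1→2) writes; counter now 2
#5 T0 reads 2
#6 T1 reads 2
#7 T1 CAS(2→3) writes; counter now 3
#8 T1 reads 3
#9 T0 CAS(2→3) fails; counter now 3
#10 T0 reads 3
#11 T0 CAS(3→4) writes; counter now 4
#12 T0 reads 4
#13 T0 CAS(4→5) writes; counter now 5
#14 T0 reads 5
#15 T0 CAS(5→6) writes; counter now 6
#16 T1 CAS(3→4) fails; counter now 6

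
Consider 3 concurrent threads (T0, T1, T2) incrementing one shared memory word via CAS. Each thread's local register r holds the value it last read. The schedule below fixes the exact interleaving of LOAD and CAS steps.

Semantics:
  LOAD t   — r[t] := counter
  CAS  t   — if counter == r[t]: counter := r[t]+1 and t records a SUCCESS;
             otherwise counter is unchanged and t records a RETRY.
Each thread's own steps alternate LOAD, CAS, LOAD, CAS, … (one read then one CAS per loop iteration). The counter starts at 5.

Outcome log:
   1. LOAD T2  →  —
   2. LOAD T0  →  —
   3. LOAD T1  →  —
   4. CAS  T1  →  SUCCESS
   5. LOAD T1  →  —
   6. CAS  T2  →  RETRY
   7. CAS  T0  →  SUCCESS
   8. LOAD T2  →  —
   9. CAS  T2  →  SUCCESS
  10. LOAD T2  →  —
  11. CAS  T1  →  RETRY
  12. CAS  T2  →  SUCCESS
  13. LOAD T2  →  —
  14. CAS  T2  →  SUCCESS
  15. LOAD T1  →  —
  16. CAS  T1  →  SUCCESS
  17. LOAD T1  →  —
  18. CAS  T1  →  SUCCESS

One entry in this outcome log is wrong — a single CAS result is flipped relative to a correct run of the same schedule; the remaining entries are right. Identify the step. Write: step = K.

Reference trace:
1. LOAD T2 → mem=5 r[T2]=5 [LOAD]
2. LOAD T0 → mem=5 r[T0]=5 [LOAD]
3. LOAD T1 → mem=5 r[T1]=5 [LOAD]
4. CAS T1 → mem=6 r[T1]=5 [OK]
5. LOAD T1 → mem=6 r[T1]=6 [LOAD]
6. CAS T2 → mem=6 r[T2]=5 [RETRY]
7. CAS T0 → mem=6 r[T0]=5 [RETRY]
8. LOAD T2 → mem=6 r[T2]=6 [LOAD]
9. CAS T2 → mem=7 r[T2]=6 [OK]
10. LOAD T2 → mem=7 r[T2]=7 [LOAD]
11. CAS T1 → mem=7 r[T1]=6 [RETRY]
12. CAS T2 → mem=8 r[T2]=7 [OK]
13. LOAD T2 → mem=8 r[T2]=8 [LOAD]
14. CAS T2 → mem=9 r[T2]=8 [OK]
15. LOAD T1 → mem=9 r[T1]=9 [LOAD]
16. CAS T1 → mem=10 r[T1]=9 [OK]
17. LOAD T1 → mem=10 r[T1]=10 [LOAD]
18. CAS T1 → mem=11 r[T1]=10 [OK]
Mismatch at 7.

step = 7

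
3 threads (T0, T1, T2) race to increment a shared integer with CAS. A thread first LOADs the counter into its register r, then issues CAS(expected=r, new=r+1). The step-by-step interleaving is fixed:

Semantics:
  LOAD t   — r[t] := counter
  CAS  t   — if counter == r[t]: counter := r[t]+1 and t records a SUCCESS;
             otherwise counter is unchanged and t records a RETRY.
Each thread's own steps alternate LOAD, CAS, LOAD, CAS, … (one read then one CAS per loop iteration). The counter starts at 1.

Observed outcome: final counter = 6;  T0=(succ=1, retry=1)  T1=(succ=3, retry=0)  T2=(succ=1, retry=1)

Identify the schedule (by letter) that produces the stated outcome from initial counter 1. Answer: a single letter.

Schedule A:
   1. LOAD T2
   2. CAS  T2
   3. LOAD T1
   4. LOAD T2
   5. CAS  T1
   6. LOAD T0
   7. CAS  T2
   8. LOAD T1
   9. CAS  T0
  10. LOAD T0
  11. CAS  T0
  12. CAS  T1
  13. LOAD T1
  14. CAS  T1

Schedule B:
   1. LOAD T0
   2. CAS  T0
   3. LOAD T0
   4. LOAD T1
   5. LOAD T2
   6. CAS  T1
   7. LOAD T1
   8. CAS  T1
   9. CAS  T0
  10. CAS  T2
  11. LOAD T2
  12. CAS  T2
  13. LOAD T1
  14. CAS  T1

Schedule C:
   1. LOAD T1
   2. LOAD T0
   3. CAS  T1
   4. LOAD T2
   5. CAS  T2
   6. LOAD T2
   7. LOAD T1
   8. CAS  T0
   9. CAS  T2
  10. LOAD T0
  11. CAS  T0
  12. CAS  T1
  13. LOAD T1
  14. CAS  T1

Tracing schedule B:
1. LOAD T0 → mem=1 r[T0]=1 [LOAD]
2. CAS T0 → mem=2 r[T0]=1 [OK]
3. LOAD T0 → mem=2 r[T0]=2 [LOAD]
4. LOAD T1 → mem=2 r[T1]=2 [LOAD]
5. LOAD T2 → mem=2 r[T2]=2 [LOAD]
6. CAS T1 → mem=3 r[T1]=2 [OK]
7. LOAD T1 → mem=3 r[T1]=3 [LOAD]
8. CAS T1 → mem=4 r[T1]=3 [OK]
9. CAS T0 → mem=4 r[T0]=2 [RETRY]
10. CAS T2 → mem=4 r[T2]=2 [RETRY]
11. LOAD T2 → mem=4 r[T2]=4 [LOAD]
12. CAS T2 → mem=5 r[T2]=4 [OK]
13. LOAD T1 → mem=5 r[T1]=5 [LOAD]
14. CAS T1 → mem=6 r[T1]=5 [OK]

B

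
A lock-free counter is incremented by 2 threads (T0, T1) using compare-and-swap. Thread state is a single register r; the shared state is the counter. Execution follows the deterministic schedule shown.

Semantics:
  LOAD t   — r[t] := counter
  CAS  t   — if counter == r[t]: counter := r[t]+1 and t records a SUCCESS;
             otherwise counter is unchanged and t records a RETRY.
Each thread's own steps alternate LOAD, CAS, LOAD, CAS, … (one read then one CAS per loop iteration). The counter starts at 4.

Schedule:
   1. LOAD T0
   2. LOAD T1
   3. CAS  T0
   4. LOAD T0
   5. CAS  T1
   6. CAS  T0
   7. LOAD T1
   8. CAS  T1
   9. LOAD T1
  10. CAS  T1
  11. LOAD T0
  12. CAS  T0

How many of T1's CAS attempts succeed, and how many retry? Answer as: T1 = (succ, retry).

T1 = (2, 1)

#1 T0 reads 4
#2 T1 reads 4
#3 T0 CAS(4→5) writes; counter now 5
#4 T0 reads 5
#5 T1 CAS(4→5) fails; counter now 5
#6 T0 CAS(5→6) writes; counter now 6
#7 T1 reads 6
#8 T1 CAS(6→7) writes; counter now 7
#9 T1 reads 7
#10 T1 CAS(7→8) writes; counter now 8
#11 T0 reads 8
#12 T0 CAS(8→9) writes; counter now 9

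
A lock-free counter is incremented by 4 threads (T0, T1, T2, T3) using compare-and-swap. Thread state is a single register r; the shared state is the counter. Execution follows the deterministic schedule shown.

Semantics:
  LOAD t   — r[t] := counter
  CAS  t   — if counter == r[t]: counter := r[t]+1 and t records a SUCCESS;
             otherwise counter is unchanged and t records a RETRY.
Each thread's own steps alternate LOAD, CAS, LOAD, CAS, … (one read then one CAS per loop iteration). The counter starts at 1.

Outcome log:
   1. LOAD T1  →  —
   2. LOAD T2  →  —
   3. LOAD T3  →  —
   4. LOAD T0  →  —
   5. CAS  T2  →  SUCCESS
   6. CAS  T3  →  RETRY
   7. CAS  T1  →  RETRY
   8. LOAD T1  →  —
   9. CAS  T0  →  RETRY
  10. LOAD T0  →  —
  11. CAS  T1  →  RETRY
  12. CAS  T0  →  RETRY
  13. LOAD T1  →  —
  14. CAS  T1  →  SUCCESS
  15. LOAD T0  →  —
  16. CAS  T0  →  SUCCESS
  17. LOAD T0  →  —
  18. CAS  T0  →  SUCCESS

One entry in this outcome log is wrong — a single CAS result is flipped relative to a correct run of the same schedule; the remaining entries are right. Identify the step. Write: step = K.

step = 11

Re-executing:
1. LOAD T1 → mem=1 r[T1]=1 [LOAD]
2. LOAD T2 → mem=1 r[T2]=1 [LOAD]
3. LOAD T3 → mem=1 r[T3]=1 [LOAD]
4. LOAD T0 → mem=1 r[T0]=1 [LOAD]
5. CAS T2 → mem=2 r[T2]=1 [OK]
6. CAS T3 → mem=2 r[T3]=1 [RETRY]
7. CAS T1 → mem=2 r[T1]=1 [RETRY]
8. LOAD T1 → mem=2 r[T1]=2 [LOAD]
9. CAS T0 → mem=2 r[T0]=1 [RETRY]
10. LOAD T0 → mem=2 r[T0]=2 [LOAD]
11. CAS T1 → mem=3 r[T1]=2 [OK]
12. CAS T0 → mem=3 r[T0]=2 [RETRY]
13. LOAD T1 → mem=3 r[T1]=3 [LOAD]
14. CAS T1 → mem=4 r[T1]=3 [OK]
15. LOAD T0 → mem=4 r[T0]=4 [LOAD]
16. CAS T0 → mem=5 r[T0]=4 [OK]
17. LOAD T0 → mem=5 r[T0]=5 [LOAD]
18. CAS T0 → mem=6 r[T0]=5 [OK]
Mismatch at 11.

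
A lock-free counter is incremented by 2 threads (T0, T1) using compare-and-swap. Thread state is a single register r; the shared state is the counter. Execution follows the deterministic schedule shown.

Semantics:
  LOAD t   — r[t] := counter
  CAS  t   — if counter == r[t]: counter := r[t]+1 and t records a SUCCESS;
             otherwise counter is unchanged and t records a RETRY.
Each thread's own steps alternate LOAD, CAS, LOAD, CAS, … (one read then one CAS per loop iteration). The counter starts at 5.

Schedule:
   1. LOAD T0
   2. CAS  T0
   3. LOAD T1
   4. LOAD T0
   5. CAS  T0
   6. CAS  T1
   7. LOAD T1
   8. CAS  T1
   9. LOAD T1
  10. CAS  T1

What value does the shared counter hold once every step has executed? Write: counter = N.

T0 LOAD — after: cnt=5, r=5 — load
T0 CAS — after: cnt=6, r=5 — ok
T1 LOAD — after: cnt=6, r=6 — load
T0 LOAD — after: cnt=6, r=6 — load
T0 CAS — after: cnt=7, r=6 — ok
T1 CAS — after: cnt=7, r=6 — retry
T1 LOAD — after: cnt=7, r=7 — load
T1 CAS — after: cnt=8, r=7 — ok
T1 LOAD — after: cnt=8, r=8 — load
T1 CAS — after: cnt=9, r=8 — ok

counter = 9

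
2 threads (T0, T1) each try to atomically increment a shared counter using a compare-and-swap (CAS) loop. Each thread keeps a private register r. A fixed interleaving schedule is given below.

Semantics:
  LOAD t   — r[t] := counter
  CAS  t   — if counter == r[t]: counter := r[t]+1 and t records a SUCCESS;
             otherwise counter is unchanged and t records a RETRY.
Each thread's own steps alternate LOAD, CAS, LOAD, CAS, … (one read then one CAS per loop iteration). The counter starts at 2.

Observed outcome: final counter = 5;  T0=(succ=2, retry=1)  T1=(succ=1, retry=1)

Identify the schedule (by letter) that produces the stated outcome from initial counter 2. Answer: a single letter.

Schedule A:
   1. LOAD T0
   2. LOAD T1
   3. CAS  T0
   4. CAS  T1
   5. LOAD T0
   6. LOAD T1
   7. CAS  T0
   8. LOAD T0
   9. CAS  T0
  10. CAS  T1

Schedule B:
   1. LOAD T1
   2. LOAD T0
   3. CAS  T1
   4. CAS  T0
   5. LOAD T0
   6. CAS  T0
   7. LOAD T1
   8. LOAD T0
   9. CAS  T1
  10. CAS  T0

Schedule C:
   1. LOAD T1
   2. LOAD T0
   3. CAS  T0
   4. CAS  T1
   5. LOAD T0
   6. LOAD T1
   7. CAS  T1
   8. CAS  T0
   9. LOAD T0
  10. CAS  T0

C

Tracing schedule C:
[1] T1.load  rd  (counter 2, T1.r 2)
[2] T0.load  rd  (counter 2, T0.r 2)
[3] T0.cas  hit  (counter 3, T0.r 2)
[4] T1.cas  miss  (counter 3, T1.r 2)
[5] T0.load  rd  (counter 3, T0.r 3)
[6] T1.load  rd  (counter 3, T1.r 3)
[7] T1.cas  hit  (counter 4, T1.r 3)
[8] T0.cas  miss  (counter 4, T0.r 3)
[9] T0.load  rd  (counter 4, T0.r 4)
[10] T0.cas  hit  (counter 5, T0.r 4)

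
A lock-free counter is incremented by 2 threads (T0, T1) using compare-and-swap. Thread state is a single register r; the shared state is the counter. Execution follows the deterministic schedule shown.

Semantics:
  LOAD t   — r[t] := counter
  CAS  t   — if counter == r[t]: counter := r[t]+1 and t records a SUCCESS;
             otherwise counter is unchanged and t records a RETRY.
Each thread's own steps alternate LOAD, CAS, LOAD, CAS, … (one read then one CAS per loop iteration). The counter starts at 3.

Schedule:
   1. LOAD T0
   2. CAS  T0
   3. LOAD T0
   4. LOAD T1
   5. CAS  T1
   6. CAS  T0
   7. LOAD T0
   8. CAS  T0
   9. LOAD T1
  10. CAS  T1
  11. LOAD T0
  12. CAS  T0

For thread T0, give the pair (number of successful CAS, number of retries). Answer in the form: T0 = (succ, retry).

#1 T0 reads 3
#2 T0 CAS(3→4) writes; counter now 4
#3 T0 reads 4
#4 T1 reads 4
#5 T1 CAS(4→5) writes; counter now 5
#6 T0 CAS(4→5) fails; counter now 5
#7 T0 reads 5
#8 T0 CAS(5→6) writes; counter now 6
#9 T1 reads 6
#10 T1 CAS(6→7) writes; counter now 7
#11 T0 reads 7
#12 T0 CAS(7→8) writes; counter now 8

T0 = (3, 1)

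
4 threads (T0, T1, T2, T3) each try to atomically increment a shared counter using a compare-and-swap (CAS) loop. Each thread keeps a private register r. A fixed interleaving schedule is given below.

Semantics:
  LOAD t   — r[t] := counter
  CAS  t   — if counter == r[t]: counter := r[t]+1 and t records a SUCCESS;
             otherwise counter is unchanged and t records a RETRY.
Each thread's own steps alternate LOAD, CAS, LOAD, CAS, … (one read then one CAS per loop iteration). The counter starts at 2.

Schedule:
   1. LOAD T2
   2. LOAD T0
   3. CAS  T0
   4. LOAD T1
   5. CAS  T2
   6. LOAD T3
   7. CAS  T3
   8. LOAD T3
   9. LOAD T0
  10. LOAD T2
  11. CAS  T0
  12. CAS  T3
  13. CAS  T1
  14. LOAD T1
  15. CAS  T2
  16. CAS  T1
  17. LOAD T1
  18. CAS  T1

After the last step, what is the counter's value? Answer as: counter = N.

#1 T2 reads 2
#2 T0 reads 2
#3 T0 CAS(2→3) writes; counter now 3
#4 T1 reads 3
#5 T2 CAS(2→3) fails; counter now 3
#6 T3 reads 3
#7 T3 CAS(3→4) writes; counter now 4
#8 T3 reads 4
#9 T0 reads 4
#10 T2 reads 4
#11 T0 CAS(4→5) writes; counter now 5
#12 T3 CAS(4→5) fails; counter now 5
#13 T1 CAS(3→4) fails; counter now 5
#14 T1 reads 5
#15 T2 CAS(4→5) fails; counter now 5
#16 T1 CAS(5→6) writes; counter now 6
#17 T1 reads 6
#18 T1 CAS(6→7) writes; counter now 7

counter = 7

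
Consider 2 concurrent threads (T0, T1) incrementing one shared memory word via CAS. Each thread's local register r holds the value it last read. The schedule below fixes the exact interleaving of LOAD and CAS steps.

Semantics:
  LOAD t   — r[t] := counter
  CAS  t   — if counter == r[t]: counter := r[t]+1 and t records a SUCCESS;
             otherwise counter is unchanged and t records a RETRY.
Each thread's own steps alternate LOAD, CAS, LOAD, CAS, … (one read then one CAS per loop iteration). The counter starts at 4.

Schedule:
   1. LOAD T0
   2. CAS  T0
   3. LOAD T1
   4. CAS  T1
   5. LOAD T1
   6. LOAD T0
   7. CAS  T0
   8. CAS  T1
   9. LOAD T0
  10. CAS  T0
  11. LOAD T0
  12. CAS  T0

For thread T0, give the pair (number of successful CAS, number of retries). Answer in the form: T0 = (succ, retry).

1. LOAD T0 → mem=4 r[T0]=4 [LOAD]
2. CAS T0 → mem=5 r[T0]=4 [OK]
3. LOAD T1 → mem=5 r[T1]=5 [LOAD]
4. CAS T1 → mem=6 r[T1]=5 [OK]
5. LOAD T1 → mem=6 r[T1]=6 [LOAD]
6. LOAD T0 → mem=6 r[T0]=6 [LOAD]
7. CAS T0 → mem=7 r[T0]=6 [OK]
8. CAS T1 → mem=7 r[T1]=6 [RETRY]
9. LOAD T0 → mem=7 r[T0]=7 [LOAD]
10. CAS T0 → mem=8 r[T0]=7 [OK]
11. LOAD T0 → mem=8 r[T0]=8 [LOAD]
12. CAS T0 → mem=9 r[T0]=8 [OK]

T0 = (4, 0)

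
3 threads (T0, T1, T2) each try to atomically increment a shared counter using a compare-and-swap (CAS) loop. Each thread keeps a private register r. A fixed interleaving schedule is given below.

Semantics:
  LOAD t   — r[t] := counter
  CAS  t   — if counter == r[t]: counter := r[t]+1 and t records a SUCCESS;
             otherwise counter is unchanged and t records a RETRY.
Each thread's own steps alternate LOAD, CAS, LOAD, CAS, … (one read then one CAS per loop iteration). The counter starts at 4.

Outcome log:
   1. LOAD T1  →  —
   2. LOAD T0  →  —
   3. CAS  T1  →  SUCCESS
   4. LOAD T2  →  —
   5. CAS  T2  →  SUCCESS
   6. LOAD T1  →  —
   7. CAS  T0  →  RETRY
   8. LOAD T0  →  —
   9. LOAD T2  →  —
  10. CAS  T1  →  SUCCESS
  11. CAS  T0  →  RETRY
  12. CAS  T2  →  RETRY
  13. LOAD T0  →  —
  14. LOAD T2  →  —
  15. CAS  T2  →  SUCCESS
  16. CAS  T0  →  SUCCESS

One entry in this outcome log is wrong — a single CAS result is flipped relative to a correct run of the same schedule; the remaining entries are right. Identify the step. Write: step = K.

Reference trace:
[1] T1.load  rd  (counter 4, T1.r 4)
[2] T0.load  rd  (counter 4, T0.r 4)
[3] T1.cas  hit  (counter 5, T1.r 4)
[4] T2.load  rd  (counter 5, T2.r 5)
[5] T2.cas  hit  (counter 6, T2.r 5)
[6] T1.load  rd  (counter 6, T1.r 6)
[7] T0.cas  miss  (counter 6, T0.r 4)
[8] T0.load  rd  (counter 6, T0.r 6)
[9] T2.load  rd  (counter 6, T2.r 6)
[10] T1.cas  hit  (counter 7, T1.r 6)
[11] T0.cas  miss  (counter 7, T0.r 6)
[12] T2.cas  miss  (counter 7, T2.r 6)
[13] T0.load  rd  (counter 7, T0.r 7)
[14] T2.load  rd  (counter 7, T2.r 7)
[15] T2.cas  hit  (counter 8, T2.r 7)
[16] T0.cas  miss  (counter 8, T0.r 7)
Log disagrees first at step 16.

step = 16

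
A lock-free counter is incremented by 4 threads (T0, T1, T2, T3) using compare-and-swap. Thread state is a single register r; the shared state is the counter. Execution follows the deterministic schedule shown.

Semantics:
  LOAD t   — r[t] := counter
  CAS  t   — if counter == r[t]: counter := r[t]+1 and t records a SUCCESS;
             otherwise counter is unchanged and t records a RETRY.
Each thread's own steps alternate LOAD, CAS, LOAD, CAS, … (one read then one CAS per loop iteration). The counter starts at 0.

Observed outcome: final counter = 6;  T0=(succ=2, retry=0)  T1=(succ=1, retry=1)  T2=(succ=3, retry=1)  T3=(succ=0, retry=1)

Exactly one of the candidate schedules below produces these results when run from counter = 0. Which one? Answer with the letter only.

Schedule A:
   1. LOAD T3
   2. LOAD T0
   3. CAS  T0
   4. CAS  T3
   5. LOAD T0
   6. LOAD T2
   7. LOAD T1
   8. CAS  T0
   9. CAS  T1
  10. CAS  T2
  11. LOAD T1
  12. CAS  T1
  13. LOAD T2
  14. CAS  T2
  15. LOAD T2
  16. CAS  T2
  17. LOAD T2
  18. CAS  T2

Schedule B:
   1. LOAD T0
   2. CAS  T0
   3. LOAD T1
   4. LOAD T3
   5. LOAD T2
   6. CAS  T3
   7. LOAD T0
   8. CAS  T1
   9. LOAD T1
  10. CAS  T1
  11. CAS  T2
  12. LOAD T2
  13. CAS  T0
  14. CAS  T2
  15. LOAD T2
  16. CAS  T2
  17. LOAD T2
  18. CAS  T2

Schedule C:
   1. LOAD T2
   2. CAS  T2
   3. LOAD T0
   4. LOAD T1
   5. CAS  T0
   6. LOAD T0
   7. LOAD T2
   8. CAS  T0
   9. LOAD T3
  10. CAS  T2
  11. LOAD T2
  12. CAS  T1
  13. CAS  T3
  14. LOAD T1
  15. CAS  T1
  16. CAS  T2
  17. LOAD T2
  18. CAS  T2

A

Tracing schedule A:
   1) LOAD T3:  M=0  r_T3=0
   2) LOAD T0:  M=0  r_T0=0
   3) CAS  T0:  M=1  r_T0=0 ✓
   4) CAS  T3:  M=1  r_T3=0 ✗
   5) LOAD T0:  M=1  r_T0=1
   6) LOAD T2:  M=1  r_T2=1
   7) LOAD T1:  M=1  r_T1=1
   8) CAS  T0:  M=2  r_T0=1 ✓
   9) CAS  T1:  M=2  r_T1=1 ✗
  10) CAS  T2:  M=2  r_T2=1 ✗
  11) LOAD T1:  M=2  r_T1=2
  12) CAS  T1:  M=3  r_T1=2 ✓
  13) LOAD T2:  M=3  r_T2=3
  14) CAS  T2:  M=4  r_T2=3 ✓
  15) LOAD T2:  M=4  r_T2=4
  16) CAS  T2:  M=5  r_T2=4 ✓
  17) LOAD T2:  M=5  r_T2=5
  18) CAS  T2:  M=6  r_T2=5 ✓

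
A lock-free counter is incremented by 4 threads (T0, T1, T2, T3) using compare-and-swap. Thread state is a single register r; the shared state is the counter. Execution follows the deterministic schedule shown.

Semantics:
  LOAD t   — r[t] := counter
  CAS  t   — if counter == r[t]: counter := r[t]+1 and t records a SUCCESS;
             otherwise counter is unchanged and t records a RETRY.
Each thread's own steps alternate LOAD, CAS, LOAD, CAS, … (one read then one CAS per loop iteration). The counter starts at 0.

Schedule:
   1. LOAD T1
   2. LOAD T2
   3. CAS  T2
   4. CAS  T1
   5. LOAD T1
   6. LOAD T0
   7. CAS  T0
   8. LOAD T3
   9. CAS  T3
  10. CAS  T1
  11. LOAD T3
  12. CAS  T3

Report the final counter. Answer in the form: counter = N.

counter = 4

step 1: T1 LOAD ⇒ load; ctr=0 reg=0
step 2: T2 LOAD ⇒ load; ctr=0 reg=0
step 3: T2 CAS ⇒ ok; ctr=1 reg=0
step 4: T1 CAS ⇒ retry; ctr=1 reg=0
step 5: T1 LOAD ⇒ load; ctr=1 reg=1
step 6: T0 LOAD ⇒ load; ctr=1 reg=1
step 7: T0 CAS ⇒ ok; ctr=2 reg=1
step 8: T3 LOAD ⇒ load; ctr=2 reg=2
step 9: T3 CAS ⇒ ok; ctr=3 reg=2
step 10: T1 CAS ⇒ retry; ctr=3 reg=1
step 11: T3 LOAD ⇒ load; ctr=3 reg=3
step 12: T3 CAS ⇒ ok; ctr=4 reg=3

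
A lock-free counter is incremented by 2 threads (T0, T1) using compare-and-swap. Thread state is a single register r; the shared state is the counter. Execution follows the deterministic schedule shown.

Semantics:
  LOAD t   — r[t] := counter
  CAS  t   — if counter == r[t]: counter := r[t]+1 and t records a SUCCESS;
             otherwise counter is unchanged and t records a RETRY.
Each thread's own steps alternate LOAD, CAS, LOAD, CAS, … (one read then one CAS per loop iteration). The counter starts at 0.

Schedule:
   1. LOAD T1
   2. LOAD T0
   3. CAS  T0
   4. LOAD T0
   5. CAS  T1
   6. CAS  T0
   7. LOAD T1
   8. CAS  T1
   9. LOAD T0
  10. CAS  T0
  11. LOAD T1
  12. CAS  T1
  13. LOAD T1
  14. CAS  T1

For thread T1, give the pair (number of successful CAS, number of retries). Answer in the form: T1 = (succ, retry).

T1 LOAD — after: cnt=0, r=0 — load
T0 LOAD — after: cnt=0, r=0 — load
T0 CAS — after: cnt=1, r=0 — ok
T0 LOAD — after: cnt=1, r=1 — load
T1 CAS — after: cnt=1, r=0 — retry
T0 CAS — after: cnt=2, r=1 — ok
T1 LOAD — after: cnt=2, r=2 — load
T1 CAS — after: cnt=3, r=2 — ok
T0 LOAD — after: cnt=3, r=3 — load
T0 CAS — after: cnt=4, r=3 — ok
T1 LOAD — after: cnt=4, r=4 — load
T1 CAS — after: cnt=5, r=4 — ok
T1 LOAD — after: cnt=5, r=5 — load
T1 CAS — after: cnt=6, r=5 — ok

T1 = (3, 1)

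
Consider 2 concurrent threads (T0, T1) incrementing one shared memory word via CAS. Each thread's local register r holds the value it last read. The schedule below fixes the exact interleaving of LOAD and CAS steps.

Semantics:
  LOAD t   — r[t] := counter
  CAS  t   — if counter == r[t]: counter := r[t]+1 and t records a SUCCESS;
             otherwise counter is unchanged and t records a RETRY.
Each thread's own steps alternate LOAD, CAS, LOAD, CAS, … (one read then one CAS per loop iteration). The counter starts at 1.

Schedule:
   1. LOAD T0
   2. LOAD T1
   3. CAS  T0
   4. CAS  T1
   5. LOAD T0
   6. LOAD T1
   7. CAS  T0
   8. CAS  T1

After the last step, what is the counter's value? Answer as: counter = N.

counter = 3

[1] T0.load  rd  (counter 1, T0.r 1)
[2] T1.load  rd  (counter 1, T1.r 1)
[3] T0.cas  hit  (counter 2, T0.r 1)
[4] T1.cas  miss  (counter 2, T1.r 1)
[5] T0.load  rd  (counter 2, T0.r 2)
[6] T1.load  rd  (counter 2, T1.r 2)
[7] T0.cas  hit  (counter 3, T0.r 2)
[8] T1.cas  miss  (counter 3, T1.r 2)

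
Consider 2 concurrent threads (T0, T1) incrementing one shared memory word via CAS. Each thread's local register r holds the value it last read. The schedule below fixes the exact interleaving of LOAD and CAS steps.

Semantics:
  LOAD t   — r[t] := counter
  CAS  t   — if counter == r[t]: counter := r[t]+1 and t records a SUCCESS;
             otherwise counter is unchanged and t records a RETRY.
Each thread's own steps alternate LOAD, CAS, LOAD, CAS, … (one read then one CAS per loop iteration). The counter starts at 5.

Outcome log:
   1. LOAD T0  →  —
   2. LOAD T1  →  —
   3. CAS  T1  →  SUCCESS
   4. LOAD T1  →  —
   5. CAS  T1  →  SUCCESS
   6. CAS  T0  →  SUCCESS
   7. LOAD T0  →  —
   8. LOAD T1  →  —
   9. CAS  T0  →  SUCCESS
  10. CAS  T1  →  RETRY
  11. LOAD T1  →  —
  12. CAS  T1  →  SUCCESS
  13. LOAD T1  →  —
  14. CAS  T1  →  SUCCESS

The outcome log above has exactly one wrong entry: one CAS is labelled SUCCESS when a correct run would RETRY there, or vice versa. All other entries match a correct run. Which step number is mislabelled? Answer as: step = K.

Reference trace:
T0 LOAD — after: cnt=5, r=5 — load
T1 LOAD — after: cnt=5, r=5 — load
T1 CAS — after: cnt=6, r=5 — ok
T1 LOAD — after: cnt=6, r=6 — load
T1 CAS — after: cnt=7, r=6 — ok
T0 CAS — after: cnt=7, r=5 — retry
T0 LOAD — after: cnt=7, r=7 — load
T1 LOAD — after: cnt=7, r=7 — load
T0 CAS — after: cnt=8, r=7 — ok
T1 CAS — after: cnt=8, r=7 — retry
T1 LOAD — after: cnt=8, r=8 — load
T1 CAS — after: cnt=9, r=8 — ok
T1 LOAD — after: cnt=9, r=9 — load
T1 CAS — after: cnt=10, r=9 — ok
Flip is step 6.

step = 6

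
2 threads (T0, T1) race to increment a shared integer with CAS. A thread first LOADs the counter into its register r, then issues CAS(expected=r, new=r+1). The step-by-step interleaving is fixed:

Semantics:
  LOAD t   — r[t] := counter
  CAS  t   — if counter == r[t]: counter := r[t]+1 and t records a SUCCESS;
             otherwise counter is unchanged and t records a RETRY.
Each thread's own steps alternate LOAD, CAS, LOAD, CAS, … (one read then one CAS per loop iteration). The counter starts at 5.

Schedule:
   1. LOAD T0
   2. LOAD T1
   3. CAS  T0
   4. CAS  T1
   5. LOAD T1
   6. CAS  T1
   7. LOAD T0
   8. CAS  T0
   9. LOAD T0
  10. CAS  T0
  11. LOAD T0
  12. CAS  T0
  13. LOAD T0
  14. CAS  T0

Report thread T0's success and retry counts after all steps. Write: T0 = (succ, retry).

[1] T0.load  rd  (counter 5, T0.r 5)
[2] T1.load  rd  (counter 5, T1.r 5)
[3] T0.cas  hit  (counter 6, T0.r 5)
[4] T1.cas  miss  (counter 6, T1.r 5)
[5] T1.load  rd  (counter 6, T1.r 6)
[6] T1.cas  hit  (counter 7, T1.r 6)
[7] T0.load  rd  (counter 7, T0.r 7)
[8] T0.cas  hit  (counter 8, T0.r 7)
[9] T0.load  rd  (counter 8, T0.r 8)
[10] T0.cas  hit  (counter 9, T0.r 8)
[11] T0.load  rd  (counter 9, T0.r 9)
[12] T0.cas  hit  (counter 10, T0.r 9)
[13] T0.load  rd  (counter 10, T0.r 10)
[14] T0.cas  hit  (counter 11, T0.r 10)

T0 = (5, 0)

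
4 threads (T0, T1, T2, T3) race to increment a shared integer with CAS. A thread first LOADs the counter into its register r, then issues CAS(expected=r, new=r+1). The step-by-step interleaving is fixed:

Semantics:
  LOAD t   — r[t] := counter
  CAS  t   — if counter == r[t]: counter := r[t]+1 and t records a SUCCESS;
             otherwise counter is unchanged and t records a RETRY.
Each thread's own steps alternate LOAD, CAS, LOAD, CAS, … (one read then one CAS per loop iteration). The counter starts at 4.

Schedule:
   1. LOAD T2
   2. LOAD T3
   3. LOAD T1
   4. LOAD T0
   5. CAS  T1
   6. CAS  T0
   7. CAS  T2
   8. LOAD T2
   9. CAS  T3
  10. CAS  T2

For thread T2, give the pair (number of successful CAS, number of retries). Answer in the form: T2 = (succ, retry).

step 1: T2 LOAD ⇒ load; ctr=4 reg=4
step 2: T3 LOAD ⇒ load; ctr=4 reg=4
step 3: T1 LOAD ⇒ load; ctr=4 reg=4
step 4: T0 LOAD ⇒ load; ctr=4 reg=4
step 5: T1 CAS ⇒ ok; ctr=5 reg=4
step 6: T0 CAS ⇒ retry; ctr=5 reg=4
step 7: T2 CAS ⇒ retry; ctr=5 reg=4
step 8: T2 LOAD ⇒ load; ctr=5 reg=5
step 9: T3 CAS ⇒ retry; ctr=5 reg=4
step 10: T2 CAS ⇒ ok; ctr=6 reg=5

T2 = (1, 1)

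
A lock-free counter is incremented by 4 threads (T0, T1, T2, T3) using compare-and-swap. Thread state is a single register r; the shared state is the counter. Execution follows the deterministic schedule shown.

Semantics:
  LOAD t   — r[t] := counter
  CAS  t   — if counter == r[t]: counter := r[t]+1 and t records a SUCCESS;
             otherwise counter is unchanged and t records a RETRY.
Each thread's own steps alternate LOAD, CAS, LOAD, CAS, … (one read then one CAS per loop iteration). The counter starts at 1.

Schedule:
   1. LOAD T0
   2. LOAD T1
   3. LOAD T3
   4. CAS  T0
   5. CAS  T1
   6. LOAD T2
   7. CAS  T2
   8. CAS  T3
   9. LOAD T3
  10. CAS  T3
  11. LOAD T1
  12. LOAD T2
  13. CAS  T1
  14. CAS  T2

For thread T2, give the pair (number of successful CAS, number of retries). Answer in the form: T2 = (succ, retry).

T0 LOAD — after: cnt=1, r=1 — load
T1 LOAD — after: cnt=1, r=1 — load
T3 LOAD — after: cnt=1, r=1 — load
T0 CAS — after: cnt=2, r=1 — ok
T1 CAS — after: cnt=2, r=1 — retry
T2 LOAD — after: cnt=2, r=2 — load
T2 CAS — after: cnt=3, r=2 — ok
T3 CAS — after: cnt=3, r=1 — retry
T3 LOAD — after: cnt=3, r=3 — load
T3 CAS — after: cnt=4, r=3 — ok
T1 LOAD — after: cnt=4, r=4 — load
T2 LOAD — after: cnt=4, r=4 — load
T1 CAS — after: cnt=5, r=4 — ok
T2 CAS — after: cnt=5, r=4 — retry

T2 = (1, 1)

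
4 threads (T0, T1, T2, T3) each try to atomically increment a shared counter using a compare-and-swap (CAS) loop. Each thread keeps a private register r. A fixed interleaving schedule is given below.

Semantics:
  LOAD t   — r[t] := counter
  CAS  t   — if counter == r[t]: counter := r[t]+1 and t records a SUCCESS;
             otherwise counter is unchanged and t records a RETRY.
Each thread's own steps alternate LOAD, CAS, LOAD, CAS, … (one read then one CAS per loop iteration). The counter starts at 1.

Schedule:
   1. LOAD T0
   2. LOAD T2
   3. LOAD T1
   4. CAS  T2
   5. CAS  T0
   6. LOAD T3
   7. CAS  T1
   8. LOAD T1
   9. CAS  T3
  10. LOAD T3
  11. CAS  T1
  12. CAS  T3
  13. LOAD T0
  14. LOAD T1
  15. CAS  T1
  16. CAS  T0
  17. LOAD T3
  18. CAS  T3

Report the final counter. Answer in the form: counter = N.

counter = 6

[1] T0.load  rd  (counter 1, T0.r 1)
[2] T2.load  rd  (counter 1, T2.r 1)
[3] T1.load  rd  (counter 1, T1.r 1)
[4] T2.cas  hit  (counter 2, T2.r 1)
[5] T0.cas  miss  (counter 2, T0.r 1)
[6] T3.load  rd  (counter 2, T3.r 2)
[7] T1.cas  miss  (counter 2, T1.r 1)
[8] T1.load  rd  (counter 2, T1.r 2)
[9] T3.cas  hit  (counter 3, T3.r 2)
[10] T3.load  rd  (counter 3, T3.r 3)
[11] T1.cas  miss  (counter 3, T1.r 2)
[12] T3.cas  hit  (counter 4, T3.r 3)
[13] T0.load  rd  (counter 4, T0.r 4)
[14] T1.load  rd  (counter 4, T1.r 4)
[15] T1.cas  hit  (counter 5, T1.r 4)
[16] T0.cas  miss  (counter 5, T0.r 4)
[17] T3.load  rd  (counter 5, T3.r 5)
[18] T3.cas  hit  (counter 6, T3.r 5)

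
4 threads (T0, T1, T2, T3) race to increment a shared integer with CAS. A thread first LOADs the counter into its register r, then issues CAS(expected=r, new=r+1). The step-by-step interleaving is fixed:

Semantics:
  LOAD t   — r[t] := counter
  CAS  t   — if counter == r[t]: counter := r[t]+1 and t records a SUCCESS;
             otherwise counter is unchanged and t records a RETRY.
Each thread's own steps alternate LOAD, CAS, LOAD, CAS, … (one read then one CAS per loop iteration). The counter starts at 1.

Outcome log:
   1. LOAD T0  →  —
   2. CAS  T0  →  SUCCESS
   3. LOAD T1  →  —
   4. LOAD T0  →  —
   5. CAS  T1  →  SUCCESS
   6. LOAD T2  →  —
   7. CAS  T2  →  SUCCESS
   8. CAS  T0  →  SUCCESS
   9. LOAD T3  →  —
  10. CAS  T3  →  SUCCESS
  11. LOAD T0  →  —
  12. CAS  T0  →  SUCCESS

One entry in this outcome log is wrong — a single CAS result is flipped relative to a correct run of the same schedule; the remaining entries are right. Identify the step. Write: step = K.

step = 8

Correct run:
[1] T0.load  rd  (counter 1, T0.r 1)
[2] T0.cas  hit  (counter 2, T0.r 1)
[3] T1.load  rd  (counter 2, T1.r 2)
[4] T0.load  rd  (counter 2, T0.r 2)
[5] T1.cas  hit  (counter 3, T1.r 2)
[6] T2.load  rd  (counter 3, T2.r 3)
[7] T2.cas  hit  (counter 4, T2.r 3)
[8] T0.cas  miss  (counter 4, T0.r 2)
[9] T3.load  rd  (counter 4, T3.r 4)
[10] T3.cas  hit  (counter 5, T3.r 4)
[11] T0.load  rd  (counter 5, T0.r 5)
[12] T0.cas  hit  (counter 6, T0.r 5)
Flip is step 8.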